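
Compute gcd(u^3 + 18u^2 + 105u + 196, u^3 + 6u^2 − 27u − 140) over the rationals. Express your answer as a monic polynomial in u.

u^2 + 11u + 28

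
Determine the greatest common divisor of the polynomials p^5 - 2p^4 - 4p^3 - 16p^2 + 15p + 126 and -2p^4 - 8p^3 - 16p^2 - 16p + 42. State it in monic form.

p^2 + 2p + 7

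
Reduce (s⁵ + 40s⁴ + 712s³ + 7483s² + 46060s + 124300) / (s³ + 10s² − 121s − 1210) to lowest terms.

Apply the Euclidean algorithm:
  s⁵ + 40s⁴ + 712s³ + 7483s² + 46060s + 124300 = (s² + 30s + 533)(s³ + 10s² − 121s − 1210) + (6993s² + 146853s + 769230)
  s³ + 10s² − 121s − 1210 = ((1/6993)s − 11/6993)(6993s² + 146853s + 769230) + (0)
Last nonzero remainder: 6993s² + 146853s + 769230. Dividing through by 6993 gives the monic gcd s² + 21s + 110.
Cancel s² + 21s + 110 from numerator and denominator to get the reduced form.

(s³ + 19s² + 203s + 1130)/(s − 11)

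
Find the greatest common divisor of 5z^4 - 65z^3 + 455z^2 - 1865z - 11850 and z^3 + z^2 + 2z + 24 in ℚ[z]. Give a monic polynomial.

z + 3

By polynomial division,
  5z^4 - 65z^3 + 455z^2 - 1865z - 11850 = (5z - 70)(z^3 + z^2 + 2z + 24) + (515z^2 - 1845z - 10170)
  z^3 + z^2 + 2z + 24 = ((1/515)z + 472/53045)(515z^2 - 1845z - 10170) + ((404888/10609)z + 1214664/10609)
  515z^2 - 1845z - 10170 = ((5463635/404888)z - 17982255/202444)((404888/10609)z + 1214664/10609) + (0)
Last nonzero remainder: (404888/10609)z + 1214664/10609. Dividing through by 404888/10609 gives the monic gcd z + 3.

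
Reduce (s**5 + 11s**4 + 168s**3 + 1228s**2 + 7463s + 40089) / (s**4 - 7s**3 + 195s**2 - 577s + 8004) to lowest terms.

Repeated division with remainder:
  s**5 + 11s**4 + 168s**3 + 1228s**2 + 7463s + 40089 = (s + 18)(s**4 - 7s**3 + 195s**2 - 577s + 8004) + (99s**3 - 1705s**2 + 9845s - 103983)
  s**4 - 7s**3 + 195s**2 - 577s + 8004 = ((1/99)s + 92/891)(99s**3 - 1705s**2 + 9845s - 103983) + ((22000/81)s**2 - (44000/81)s + 506000/27)
  99s**3 - 1705s**2 + 9845s - 103983 = ((729/2000)s - 11097/2000)((22000/81)s**2 - (44000/81)s + 506000/27) + (0)
Last nonzero remainder: (22000/81)s**2 - (44000/81)s + 506000/27. Dividing through by 22000/81 gives the monic gcd s**2 - 2s + 69.
Cancel s**2 - 2s + 69 from numerator and denominator to get the reduced form.

(s**3 + 13s**2 + 125s + 581)/(s**2 - 5s + 116)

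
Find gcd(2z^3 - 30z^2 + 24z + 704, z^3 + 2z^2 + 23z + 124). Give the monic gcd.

Repeated division with remainder:
  2z^3 - 30z^2 + 24z + 704 = (2)(z^3 + 2z^2 + 23z + 124) + (-34z^2 - 22z + 456)
  z^3 + 2z^2 + 23z + 124 = (-(1/34)z - 23/578)(-34z^2 - 22z + 456) + ((10270/289)z + 41080/289)
  -34z^2 - 22z + 456 = (-(4913/5135)z + 16473/5135)((10270/289)z + 41080/289) + (0)
Last nonzero remainder: (10270/289)z + 41080/289. Dividing through by 10270/289 gives the monic gcd z + 4.

z + 4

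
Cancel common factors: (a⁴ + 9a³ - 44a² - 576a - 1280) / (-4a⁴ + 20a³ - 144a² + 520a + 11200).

By polynomial division,
  a⁴ + 9a³ - 44a² - 576a - 1280 = (-1/4)(-4a⁴ + 20a³ - 144a² + 520a + 11200) + (14a³ - 80a² - 446a + 1520)
  -4a⁴ + 20a³ - 144a² + 520a + 11200 = (-(2/7)a - 10/49)(14a³ - 80a² - 446a + 1520) + (-(14100/49)a² + (42300/49)a + 564000/49)
  14a³ - 80a² - 446a + 1520 = (-(343/7050)a + 931/7050)(-(14100/49)a² + (42300/49)a + 564000/49) + (0)
Last nonzero remainder: -(14100/49)a² + (42300/49)a + 564000/49. Dividing through by -14100/49 gives the monic gcd a² - 3a - 40.
Cancel a² - 3a - 40 from numerator and denominator to get the reduced form.

(-a² - 12a - 32)/(4a² - 8a + 280)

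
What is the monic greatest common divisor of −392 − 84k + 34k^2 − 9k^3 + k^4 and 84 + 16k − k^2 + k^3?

Repeated division with remainder:
  k^4 − 9k^3 + 34k^2 − 84k − 392 = (k − 8)(k^3 − k^2 + 16k + 84) + (10k^2 − 40k + 280)
  k^3 − k^2 + 16k + 84 = ((1/10)k + 3/10)(10k^2 − 40k + 280) + (0)
Last nonzero remainder: 10k^2 − 40k + 280. Dividing through by 10 gives the monic gcd k^2 − 4k + 28.

28 − 4k + k^2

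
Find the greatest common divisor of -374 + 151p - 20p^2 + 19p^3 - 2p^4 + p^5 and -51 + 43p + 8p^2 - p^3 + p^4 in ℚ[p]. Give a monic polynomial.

17 - 3p + p^2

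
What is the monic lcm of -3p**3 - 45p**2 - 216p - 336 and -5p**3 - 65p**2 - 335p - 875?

p**5 + 21p**4 + 187p**3 + 919p**2 + 2472p + 2800

By polynomial division,
  -3p**3 - 45p**2 - 216p - 336 = (3/5)(-5p**3 - 65p**2 - 335p - 875) + (-6p**2 - 15p + 189)
  -5p**3 - 65p**2 - 335p - 875 = ((5/6)p + 35/4)(-6p**2 - 15p + 189) + (-(1445/4)p - 10115/4)
  -6p**2 - 15p + 189 = ((24/1445)p - 108/1445)(-(1445/4)p - 10115/4) + (0)
Last nonzero remainder: -(1445/4)p - 10115/4. Dividing through by -1445/4 gives the monic gcd p + 7.
Then lcm(f, g) = f·g / gcd(f, g); expanding and making the result monic gives the answer.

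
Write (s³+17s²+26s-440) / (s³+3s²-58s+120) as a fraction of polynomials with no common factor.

Euclidean algorithm in ℚ[s]:
  s³+17s²+26s-440 = (s³+3s²-58s+120) + (14s²+84s-560)
  s³+3s²-58s+120 = ((1/14)s-3/14)(14s²+84s-560) + (0)
Last nonzero remainder: 14s²+84s-560. Dividing through by 14 gives the monic gcd s²+6s-40.
Cancel s²+6s-40 from numerator and denominator to get the reduced form.

(s+11)/(s-3)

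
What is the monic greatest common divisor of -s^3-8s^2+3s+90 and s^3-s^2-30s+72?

By polynomial division,
  -s^3-8s^2+3s+90 = (-1)(s^3-s^2-30s+72) + (-9s^2-27s+162)
  s^3-s^2-30s+72 = (-(1/9)s+4/9)(-9s^2-27s+162) + (0)
Last nonzero remainder: -9s^2-27s+162. Dividing through by -9 gives the monic gcd s^2+3s-18.

s^2+3s-18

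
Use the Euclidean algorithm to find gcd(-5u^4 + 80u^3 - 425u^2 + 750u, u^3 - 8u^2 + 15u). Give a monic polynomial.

By polynomial division,
  -5u^4 + 80u^3 - 425u^2 + 750u = (-5u + 40)(u^3 - 8u^2 + 15u) + (-30u^2 + 150u)
  u^3 - 8u^2 + 15u = (-(1/30)u + 1/10)(-30u^2 + 150u) + (0)
Last nonzero remainder: -30u^2 + 150u. Dividing through by -30 gives the monic gcd u^2 - 5u.

u^2 - 5u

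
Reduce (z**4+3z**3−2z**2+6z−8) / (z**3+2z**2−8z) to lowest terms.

(z**3−z**2+2z−2)/(z**2−2z)

By polynomial division,
  z**4+3z**3−2z**2+6z−8 = (z+1)(z**3+2z**2−8z) + (4z**2+14z−8)
  z**3+2z**2−8z = ((1/4)z−3/8)(4z**2+14z−8) + (−(3/4)z−3)
  4z**2+14z−8 = (−(16/3)z+8/3)(−(3/4)z−3) + (0)
Last nonzero remainder: −(3/4)z−3. Dividing through by −3/4 gives the monic gcd z+4.
Cancel z+4 from numerator and denominator to get the reduced form.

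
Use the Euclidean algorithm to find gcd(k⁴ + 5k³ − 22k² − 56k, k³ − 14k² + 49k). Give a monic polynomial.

By polynomial division,
  k⁴ + 5k³ − 22k² − 56k = (k + 19)(k³ − 14k² + 49k) + (195k² − 987k)
  k³ − 14k² + 49k = ((1/195)k − 581/12675)(195k² − 987k) + ((15876/4225)k)
  195k² − 987k = ((274625/5292)k − 198575/756)((15876/4225)k) + (0)
Last nonzero remainder: (15876/4225)k. Dividing through by 15876/4225 gives the monic gcd k.

k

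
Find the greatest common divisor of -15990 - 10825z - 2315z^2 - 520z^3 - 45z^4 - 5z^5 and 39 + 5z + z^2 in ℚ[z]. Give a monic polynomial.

Repeated division with remainder:
  -5z^5 - 45z^4 - 520z^3 - 2315z^2 - 10825z - 15990 = (-5z^3 - 20z^2 - 225z - 410)(z^2 + 5z + 39) + (0)
The last nonzero remainder z^2 + 5z + 39 is already monic.

39 + 5z + z^2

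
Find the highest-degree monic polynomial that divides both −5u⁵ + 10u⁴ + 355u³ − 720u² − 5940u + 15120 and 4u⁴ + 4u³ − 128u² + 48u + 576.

u³ − u² − 30u + 72

Repeated division with remainder:
  −5u⁵ + 10u⁴ + 355u³ − 720u² − 5940u + 15120 = (−(5/4)u + 15/4)(4u⁴ + 4u³ − 128u² + 48u + 576) + (180u³ − 180u² − 5400u + 12960)
  4u⁴ + 4u³ − 128u² + 48u + 576 = ((1/45)u + 2/45)(180u³ − 180u² − 5400u + 12960) + (0)
Last nonzero remainder: 180u³ − 180u² − 5400u + 12960. Dividing through by 180 gives the monic gcd u³ − u² − 30u + 72.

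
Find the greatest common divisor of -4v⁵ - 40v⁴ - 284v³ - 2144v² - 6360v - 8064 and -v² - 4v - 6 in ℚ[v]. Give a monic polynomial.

v² + 4v + 6

Repeated division with remainder:
  -4v⁵ - 40v⁴ - 284v³ - 2144v² - 6360v - 8064 = (4v³ + 24v² + 164v + 1344)(-v² - 4v - 6) + (0)
Last nonzero remainder: -v² - 4v - 6. Dividing through by -1 gives the monic gcd v² + 4v + 6.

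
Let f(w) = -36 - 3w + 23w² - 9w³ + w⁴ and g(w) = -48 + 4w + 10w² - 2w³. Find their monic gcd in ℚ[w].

12 - 7w + w²

Euclidean algorithm in ℚ[w]:
  w⁴ - 9w³ + 23w² - 3w - 36 = (-(1/2)w + 2)(-2w³ + 10w² + 4w - 48) + (5w² - 35w + 60)
  -2w³ + 10w² + 4w - 48 = (-(2/5)w - 4/5)(5w² - 35w + 60) + (0)
Last nonzero remainder: 5w² - 35w + 60. Dividing through by 5 gives the monic gcd w² - 7w + 12.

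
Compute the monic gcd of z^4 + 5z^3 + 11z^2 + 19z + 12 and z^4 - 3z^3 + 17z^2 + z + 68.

Apply the Euclidean algorithm:
  z^4 + 5z^3 + 11z^2 + 19z + 12 = (z^4 - 3z^3 + 17z^2 + z + 68) + (8z^3 - 6z^2 + 18z - 56)
  z^4 - 3z^3 + 17z^2 + z + 68 = ((1/8)z - 9/32)(8z^3 - 6z^2 + 18z - 56) + ((209/16)z^2 + (209/16)z + 209/4)
  8z^3 - 6z^2 + 18z - 56 = ((128/209)z - 224/209)((209/16)z^2 + (209/16)z + 209/4) + (0)
Last nonzero remainder: (209/16)z^2 + (209/16)z + 209/4. Dividing through by 209/16 gives the monic gcd z^2 + z + 4.

z^2 + z + 4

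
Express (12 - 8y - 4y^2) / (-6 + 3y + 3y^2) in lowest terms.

Euclidean algorithm in ℚ[y]:
  -4y^2 - 8y + 12 = (-4/3)(3y^2 + 3y - 6) + (-4y + 4)
  3y^2 + 3y - 6 = (-(3/4)y - 3/2)(-4y + 4) + (0)
Last nonzero remainder: -4y + 4. Dividing through by -4 gives the monic gcd y - 1.
Cancel y - 1 from numerator and denominator to get the reduced form.

(-12 - 4y)/(6 + 3y)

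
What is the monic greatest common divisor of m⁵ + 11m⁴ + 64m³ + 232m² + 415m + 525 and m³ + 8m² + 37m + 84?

m² + 4m + 21

Apply the Euclidean algorithm:
  m⁵ + 11m⁴ + 64m³ + 232m² + 415m + 525 = (m² + 3m + 3)(m³ + 8m² + 37m + 84) + (13m² + 52m + 273)
  m³ + 8m² + 37m + 84 = ((1/13)m + 4/13)(13m² + 52m + 273) + (0)
Last nonzero remainder: 13m² + 52m + 273. Dividing through by 13 gives the monic gcd m² + 4m + 21.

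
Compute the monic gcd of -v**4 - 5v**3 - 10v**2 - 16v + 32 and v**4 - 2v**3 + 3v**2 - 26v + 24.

Repeated division with remainder:
  -v**4 - 5v**3 - 10v**2 - 16v + 32 = (-1)(v**4 - 2v**3 + 3v**2 - 26v + 24) + (-7v**3 - 7v**2 - 42v + 56)
  v**4 - 2v**3 + 3v**2 - 26v + 24 = (-(1/7)v + 3/7)(-7v**3 - 7v**2 - 42v + 56) + (0)
Last nonzero remainder: -7v**3 - 7v**2 - 42v + 56. Dividing through by -7 gives the monic gcd v**3 + v**2 + 6v - 8.

v**3 + v**2 + 6v - 8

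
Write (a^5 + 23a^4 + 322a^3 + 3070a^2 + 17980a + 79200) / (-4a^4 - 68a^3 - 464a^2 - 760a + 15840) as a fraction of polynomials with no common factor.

(-a^2 - 2a - 80)/(4a - 16)

Euclidean algorithm in ℚ[a]:
  a^5 + 23a^4 + 322a^3 + 3070a^2 + 17980a + 79200 = (-(1/4)a - 3/2)(-4a^4 - 68a^3 - 464a^2 - 760a + 15840) + (104a^3 + 2184a^2 + 20800a + 102960)
  -4a^4 - 68a^3 - 464a^2 - 760a + 15840 = (-(1/26)a + 2/13)(104a^3 + 2184a^2 + 20800a + 102960) + (0)
Last nonzero remainder: 104a^3 + 2184a^2 + 20800a + 102960. Dividing through by 104 gives the monic gcd a^3 + 21a^2 + 200a + 990.
Cancel a^3 + 21a^2 + 200a + 990 from numerator and denominator to get the reduced form.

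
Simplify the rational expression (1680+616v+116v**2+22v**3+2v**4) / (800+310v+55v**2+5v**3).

(336+56v+12v**2+2v**3)/(160+30v+5v**2)

Repeated division with remainder:
  2v**4+22v**3+116v**2+616v+1680 = ((2/5)v)(5v**3+55v**2+310v+800) + (-8v**2+296v+1680)
  5v**3+55v**2+310v+800 = (-(5/8)v-30)(-8v**2+296v+1680) + (10240v+51200)
  -8v**2+296v+1680 = (-(1/1280)v+21/640)(10240v+51200) + (0)
Last nonzero remainder: 10240v+51200. Dividing through by 10240 gives the monic gcd v+5.
Cancel v+5 from numerator and denominator to get the reduced form.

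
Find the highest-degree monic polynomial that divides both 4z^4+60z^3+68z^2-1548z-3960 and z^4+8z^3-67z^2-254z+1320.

z^3+12z^2-19z-330

By polynomial division,
  4z^4+60z^3+68z^2-1548z-3960 = (4)(z^4+8z^3-67z^2-254z+1320) + (28z^3+336z^2-532z-9240)
  z^4+8z^3-67z^2-254z+1320 = ((1/28)z-1/7)(28z^3+336z^2-532z-9240) + (0)
Last nonzero remainder: 28z^3+336z^2-532z-9240. Dividing through by 28 gives the monic gcd z^3+12z^2-19z-330.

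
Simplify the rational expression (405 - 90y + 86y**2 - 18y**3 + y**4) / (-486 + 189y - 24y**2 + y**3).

Apply the Euclidean algorithm:
  y**4 - 18y**3 + 86y**2 - 90y + 405 = (y + 6)(y**3 - 24y**2 + 189y - 486) + (41y**2 - 738y + 3321)
  y**3 - 24y**2 + 189y - 486 = ((1/41)y - 6/41)(41y**2 - 738y + 3321) + (0)
Last nonzero remainder: 41y**2 - 738y + 3321. Dividing through by 41 gives the monic gcd y**2 - 18y + 81.
Cancel y**2 - 18y + 81 from numerator and denominator to get the reduced form.

(5 + y**2)/(-6 + y)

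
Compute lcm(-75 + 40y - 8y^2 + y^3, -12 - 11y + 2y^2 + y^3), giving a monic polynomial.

-300 - 215y + 93y^2 + 4y^3 - 3y^4 + y^5

Apply the Euclidean algorithm:
  y^3 - 8y^2 + 40y - 75 = (y^3 + 2y^2 - 11y - 12) + (-10y^2 + 51y - 63)
  y^3 + 2y^2 - 11y - 12 = (-(1/10)y - 71/100)(-10y^2 + 51y - 63) + ((1891/100)y - 5673/100)
  -10y^2 + 51y - 63 = (-(1000/1891)y + 2100/1891)((1891/100)y - 5673/100) + (0)
Last nonzero remainder: (1891/100)y - 5673/100. Dividing through by 1891/100 gives the monic gcd y - 3.
Then lcm(f, g) = f·g / gcd(f, g); expanding and making the result monic gives the answer.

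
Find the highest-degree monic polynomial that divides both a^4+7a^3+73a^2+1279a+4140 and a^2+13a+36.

a^2+13a+36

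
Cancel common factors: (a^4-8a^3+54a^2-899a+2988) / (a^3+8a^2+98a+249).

(a^2-13a+36)/(a+3)

By polynomial division,
  a^4-8a^3+54a^2-899a+2988 = (a-16)(a^3+8a^2+98a+249) + (84a^2+420a+6972)
  a^3+8a^2+98a+249 = ((1/84)a+1/28)(84a^2+420a+6972) + (0)
Last nonzero remainder: 84a^2+420a+6972. Dividing through by 84 gives the monic gcd a^2+5a+83.
Cancel a^2+5a+83 from numerator and denominator to get the reduced form.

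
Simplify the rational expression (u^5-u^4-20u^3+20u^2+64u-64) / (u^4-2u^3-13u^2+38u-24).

(u^2-2u-8)/(u-3)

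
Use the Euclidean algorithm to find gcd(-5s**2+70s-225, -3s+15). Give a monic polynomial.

By polynomial division,
  -5s**2+70s-225 = ((5/3)s-15)(-3s+15) + (0)
Last nonzero remainder: -3s+15. Dividing through by -3 gives the monic gcd s-5.

s-5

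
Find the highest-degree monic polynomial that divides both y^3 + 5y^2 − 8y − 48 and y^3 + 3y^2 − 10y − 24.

Apply the Euclidean algorithm:
  y^3 + 5y^2 − 8y − 48 = (y^3 + 3y^2 − 10y − 24) + (2y^2 + 2y − 24)
  y^3 + 3y^2 − 10y − 24 = ((1/2)y + 1)(2y^2 + 2y − 24) + (0)
Last nonzero remainder: 2y^2 + 2y − 24. Dividing through by 2 gives the monic gcd y^2 + y − 12.

y^2 + y − 12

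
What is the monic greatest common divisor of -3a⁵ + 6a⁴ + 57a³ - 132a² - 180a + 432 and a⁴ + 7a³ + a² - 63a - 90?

a² - a - 6

Repeated division with remainder:
  -3a⁵ + 6a⁴ + 57a³ - 132a² - 180a + 432 = (-3a + 27)(a⁴ + 7a³ + a² - 63a - 90) + (-129a³ - 348a² + 1251a + 2862)
  a⁴ + 7a³ + a² - 63a - 90 = (-(1/129)a - 185/5547)(-129a³ - 348a² + 1251a + 2862) + (-(1680/1849)a² + (1680/1849)a + 10080/1849)
  -129a³ - 348a² + 1251a + 2862 = ((79507/560)a + 293991/560)(-(1680/1849)a² + (1680/1849)a + 10080/1849) + (0)
Last nonzero remainder: -(1680/1849)a² + (1680/1849)a + 10080/1849. Dividing through by -1680/1849 gives the monic gcd a² - a - 6.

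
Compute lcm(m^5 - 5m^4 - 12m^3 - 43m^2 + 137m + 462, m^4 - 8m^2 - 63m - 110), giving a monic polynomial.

Repeated division with remainder:
  m^5 - 5m^4 - 12m^3 - 43m^2 + 137m + 462 = (m - 5)(m^4 - 8m^2 - 63m - 110) + (-4m^3 - 20m^2 - 68m - 88)
  m^4 - 8m^2 - 63m - 110 = (-(1/4)m + 5/4)(-4m^3 - 20m^2 - 68m - 88) + (0)
Last nonzero remainder: -4m^3 - 20m^2 - 68m - 88. Dividing through by -4 gives the monic gcd m^3 + 5m^2 + 17m + 22.
Then lcm(f, g) = f·g / gcd(f, g); expanding and making the result monic gives the answer.

m^6 - 10m^5 + 13m^4 + 17m^3 + 352m^2 - 223m - 2310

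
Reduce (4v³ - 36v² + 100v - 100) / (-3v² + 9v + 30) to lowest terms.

(-4v² + 16v - 20)/(3v + 6)

Apply the Euclidean algorithm:
  4v³ - 36v² + 100v - 100 = (-(4/3)v + 8)(-3v² + 9v + 30) + (68v - 340)
  -3v² + 9v + 30 = (-(3/68)v - 3/34)(68v - 340) + (0)
Last nonzero remainder: 68v - 340. Dividing through by 68 gives the monic gcd v - 5.
Cancel v - 5 from numerator and denominator to get the reduced form.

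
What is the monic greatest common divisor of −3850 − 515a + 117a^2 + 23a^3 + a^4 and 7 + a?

7 + a

By polynomial division,
  a^4 + 23a^3 + 117a^2 − 515a − 3850 = (a^3 + 16a^2 + 5a − 550)(a + 7) + (0)
The last nonzero remainder a + 7 is already monic.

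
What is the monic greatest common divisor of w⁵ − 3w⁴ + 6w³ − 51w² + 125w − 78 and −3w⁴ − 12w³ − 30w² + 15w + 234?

Apply the Euclidean algorithm:
  w⁵ − 3w⁴ + 6w³ − 51w² + 125w − 78 = (−(1/3)w + 7/3)(−3w⁴ − 12w³ − 30w² + 15w + 234) + (24w³ + 24w² + 168w − 624)
  −3w⁴ − 12w³ − 30w² + 15w + 234 = (−(1/8)w − 3/8)(24w³ + 24w² + 168w − 624) + (0)
Last nonzero remainder: 24w³ + 24w² + 168w − 624. Dividing through by 24 gives the monic gcd w³ + w² + 7w − 26.

w³ + w² + 7w − 26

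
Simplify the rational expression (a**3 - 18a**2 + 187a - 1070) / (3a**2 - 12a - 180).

Euclidean algorithm in ℚ[a]:
  a**3 - 18a**2 + 187a - 1070 = ((1/3)a - 14/3)(3a**2 - 12a - 180) + (191a - 1910)
  3a**2 - 12a - 180 = ((3/191)a + 18/191)(191a - 1910) + (0)
Last nonzero remainder: 191a - 1910. Dividing through by 191 gives the monic gcd a - 10.
Cancel a - 10 from numerator and denominator to get the reduced form.

(a**2 - 8a + 107)/(3a + 18)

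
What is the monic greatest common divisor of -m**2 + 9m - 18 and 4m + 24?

1

Apply the Euclidean algorithm:
  -m**2 + 9m - 18 = (-(1/4)m + 15/4)(4m + 24) + (-108)
  4m + 24 = (-(1/27)m - 2/9)(-108) + (0)
The last nonzero remainder is the constant -108, so the polynomials are coprime and gcd = 1.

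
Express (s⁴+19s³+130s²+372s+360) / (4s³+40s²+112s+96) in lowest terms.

Euclidean algorithm in ℚ[s]:
  s⁴+19s³+130s²+372s+360 = ((1/4)s+9/4)(4s³+40s²+112s+96) + (12s²+96s+144)
  4s³+40s²+112s+96 = ((1/3)s+2/3)(12s²+96s+144) + (0)
Last nonzero remainder: 12s²+96s+144. Dividing through by 12 gives the monic gcd s²+8s+12.
Cancel s²+8s+12 from numerator and denominator to get the reduced form.

(s²+11s+30)/(4s+8)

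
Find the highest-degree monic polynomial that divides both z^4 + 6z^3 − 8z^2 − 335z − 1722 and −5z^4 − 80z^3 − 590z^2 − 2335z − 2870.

Apply the Euclidean algorithm:
  z^4 + 6z^3 − 8z^2 − 335z − 1722 = (−1/5)(−5z^4 − 80z^3 − 590z^2 − 2335z − 2870) + (−10z^3 − 126z^2 − 802z − 2296)
  −5z^4 − 80z^3 − 590z^2 − 2335z − 2870 = ((1/2)z + 17/10)(−10z^3 − 126z^2 − 802z − 2296) + ((126/5)z^2 + (882/5)z + 5166/5)
  −10z^3 − 126z^2 − 802z − 2296 = (−(25/63)z − 20/9)((126/5)z^2 + (882/5)z + 5166/5) + (0)
Last nonzero remainder: (126/5)z^2 + (882/5)z + 5166/5. Dividing through by 126/5 gives the monic gcd z^2 + 7z + 41.

z^2 + 7z + 41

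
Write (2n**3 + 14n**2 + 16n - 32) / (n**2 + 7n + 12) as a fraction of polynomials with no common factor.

Apply the Euclidean algorithm:
  2n**3 + 14n**2 + 16n - 32 = (2n)(n**2 + 7n + 12) + (-8n - 32)
  n**2 + 7n + 12 = (-(1/8)n - 3/8)(-8n - 32) + (0)
Last nonzero remainder: -8n - 32. Dividing through by -8 gives the monic gcd n + 4.
Cancel n + 4 from numerator and denominator to get the reduced form.

(2n**2 + 6n - 8)/(n + 3)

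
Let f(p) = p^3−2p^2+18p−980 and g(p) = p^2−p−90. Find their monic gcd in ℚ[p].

Euclidean algorithm in ℚ[p]:
  p^3−2p^2+18p−980 = (p−1)(p^2−p−90) + (107p−1070)
  p^2−p−90 = ((1/107)p+9/107)(107p−1070) + (0)
Last nonzero remainder: 107p−1070. Dividing through by 107 gives the monic gcd p−10.

p−10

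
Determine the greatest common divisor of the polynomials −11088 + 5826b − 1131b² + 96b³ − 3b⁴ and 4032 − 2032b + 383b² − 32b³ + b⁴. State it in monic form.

Euclidean algorithm in ℚ[b]:
  −3b⁴ + 96b³ − 1131b² + 5826b − 11088 = (−3)(b⁴ − 32b³ + 383b² − 2032b + 4032) + (18b² − 270b + 1008)
  b⁴ − 32b³ + 383b² − 2032b + 4032 = ((1/18)b² − (17/18)b + 4)(18b² − 270b + 1008) + (0)
Last nonzero remainder: 18b² − 270b + 1008. Dividing through by 18 gives the monic gcd b² − 15b + 56.

56 − 15b + b²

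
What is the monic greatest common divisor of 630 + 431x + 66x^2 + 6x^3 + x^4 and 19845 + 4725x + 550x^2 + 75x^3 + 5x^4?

Apply the Euclidean algorithm:
  x^4 + 6x^3 + 66x^2 + 431x + 630 = (1/5)(5x^4 + 75x^3 + 550x^2 + 4725x + 19845) + (-9x^3 - 44x^2 - 514x - 3339)
  5x^4 + 75x^3 + 550x^2 + 4725x + 19845 = (-(5/9)x - 455/81)(-9x^3 - 44x^2 - 514x - 3339) + ((1400/81)x^2 - (1400/81)x + 9800/9)
  -9x^3 - 44x^2 - 514x - 3339 = (-(729/1400)x - 4293/1400)((1400/81)x^2 - (1400/81)x + 9800/9) + (0)
Last nonzero remainder: (1400/81)x^2 - (1400/81)x + 9800/9. Dividing through by 1400/81 gives the monic gcd x^2 - x + 63.

63 - x + x^2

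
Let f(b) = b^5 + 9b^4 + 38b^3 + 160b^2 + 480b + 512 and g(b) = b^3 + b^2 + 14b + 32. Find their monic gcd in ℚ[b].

b^3 + b^2 + 14b + 32

Repeated division with remainder:
  b^5 + 9b^4 + 38b^3 + 160b^2 + 480b + 512 = (b^2 + 8b + 16)(b^3 + b^2 + 14b + 32) + (0)
The last nonzero remainder b^3 + b^2 + 14b + 32 is already monic.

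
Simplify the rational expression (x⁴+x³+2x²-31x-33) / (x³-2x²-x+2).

(x³+2x-33)/(x²-3x+2)

Euclidean algorithm in ℚ[x]:
  x⁴+x³+2x²-31x-33 = (x+3)(x³-2x²-x+2) + (9x²-30x-39)
  x³-2x²-x+2 = ((1/9)x+4/27)(9x²-30x-39) + ((70/9)x+70/9)
  9x²-30x-39 = ((81/70)x-351/70)((70/9)x+70/9) + (0)
Last nonzero remainder: (70/9)x+70/9. Dividing through by 70/9 gives the monic gcd x+1.
Cancel x+1 from numerator and denominator to get the reduced form.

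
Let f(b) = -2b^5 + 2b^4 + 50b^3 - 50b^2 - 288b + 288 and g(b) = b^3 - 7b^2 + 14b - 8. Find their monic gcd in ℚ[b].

b^2 - 5b + 4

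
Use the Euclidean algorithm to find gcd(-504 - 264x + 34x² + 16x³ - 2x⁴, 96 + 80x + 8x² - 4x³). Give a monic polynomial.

Apply the Euclidean algorithm:
  -2x⁴ + 16x³ + 34x² - 264x - 504 = ((1/2)x - 3)(-4x³ + 8x² + 80x + 96) + (18x² - 72x - 216)
  -4x³ + 8x² + 80x + 96 = (-(2/9)x - 4/9)(18x² - 72x - 216) + (0)
Last nonzero remainder: 18x² - 72x - 216. Dividing through by 18 gives the monic gcd x² - 4x - 12.

-12 - 4x + x²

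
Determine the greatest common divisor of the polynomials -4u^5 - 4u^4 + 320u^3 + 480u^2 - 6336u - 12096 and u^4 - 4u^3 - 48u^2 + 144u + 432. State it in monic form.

Repeated division with remainder:
  -4u^5 - 4u^4 + 320u^3 + 480u^2 - 6336u - 12096 = (-4u - 20)(u^4 - 4u^3 - 48u^2 + 144u + 432) + (48u^3 + 96u^2 - 1728u - 3456)
  u^4 - 4u^3 - 48u^2 + 144u + 432 = ((1/48)u - 1/8)(48u^3 + 96u^2 - 1728u - 3456) + (0)
Last nonzero remainder: 48u^3 + 96u^2 - 1728u - 3456. Dividing through by 48 gives the monic gcd u^3 + 2u^2 - 36u - 72.

u^3 + 2u^2 - 36u - 72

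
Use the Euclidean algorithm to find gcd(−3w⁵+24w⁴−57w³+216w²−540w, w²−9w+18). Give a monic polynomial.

Euclidean algorithm in ℚ[w]:
  −3w⁵+24w⁴−57w³+216w²−540w = (−3w³−3w²−30w)(w²−9w+18) + (0)
The last nonzero remainder w²−9w+18 is already monic.

w²−9w+18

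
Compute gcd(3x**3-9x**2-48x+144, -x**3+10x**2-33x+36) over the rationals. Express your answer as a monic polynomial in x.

x**2-7x+12

Repeated division with remainder:
  3x**3-9x**2-48x+144 = (-3)(-x**3+10x**2-33x+36) + (21x**2-147x+252)
  -x**3+10x**2-33x+36 = (-(1/21)x+1/7)(21x**2-147x+252) + (0)
Last nonzero remainder: 21x**2-147x+252. Dividing through by 21 gives the monic gcd x**2-7x+12.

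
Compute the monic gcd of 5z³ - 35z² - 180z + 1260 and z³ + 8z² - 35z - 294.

z - 6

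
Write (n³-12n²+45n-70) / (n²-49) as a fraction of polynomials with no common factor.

(n²-5n+10)/(n+7)

By polynomial division,
  n³-12n²+45n-70 = (n-12)(n²-49) + (94n-658)
  n²-49 = ((1/94)n+7/94)(94n-658) + (0)
Last nonzero remainder: 94n-658. Dividing through by 94 gives the monic gcd n-7.
Cancel n-7 from numerator and denominator to get the reduced form.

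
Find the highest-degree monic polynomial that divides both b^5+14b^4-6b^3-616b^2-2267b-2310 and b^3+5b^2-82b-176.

b^2+13b+22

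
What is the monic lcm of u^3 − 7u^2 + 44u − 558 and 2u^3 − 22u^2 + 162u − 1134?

Euclidean algorithm in ℚ[u]:
  u^3 − 7u^2 + 44u − 558 = (1/2)(2u^3 − 22u^2 + 162u − 1134) + (4u^2 − 37u + 9)
  2u^3 − 22u^2 + 162u − 1134 = ((1/2)u − 7/8)(4u^2 − 37u + 9) + ((1001/8)u − 9009/8)
  4u^2 − 37u + 9 = ((32/1001)u − 8/1001)((1001/8)u − 9009/8) + (0)
Last nonzero remainder: (1001/8)u − 9009/8. Dividing through by 1001/8 gives the monic gcd u − 9.
Then lcm(f, g) = f·g / gcd(f, g); expanding and making the result monic gives the answer.

u^5 − 9u^4 + 121u^3 − 1087u^2 + 3888u − 35154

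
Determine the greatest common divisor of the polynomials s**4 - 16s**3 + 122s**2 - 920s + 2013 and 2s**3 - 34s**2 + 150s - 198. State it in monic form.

s**2 - 14s + 33

Apply the Euclidean algorithm:
  s**4 - 16s**3 + 122s**2 - 920s + 2013 = ((1/2)s + 1/2)(2s**3 - 34s**2 + 150s - 198) + (64s**2 - 896s + 2112)
  2s**3 - 34s**2 + 150s - 198 = ((1/32)s - 3/32)(64s**2 - 896s + 2112) + (0)
Last nonzero remainder: 64s**2 - 896s + 2112. Dividing through by 64 gives the monic gcd s**2 - 14s + 33.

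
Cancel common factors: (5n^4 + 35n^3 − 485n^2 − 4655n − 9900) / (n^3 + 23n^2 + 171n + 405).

By polynomial division,
  5n^4 + 35n^3 − 485n^2 − 4655n − 9900 = (5n − 80)(n^3 + 23n^2 + 171n + 405) + (500n^2 + 7000n + 22500)
  n^3 + 23n^2 + 171n + 405 = ((1/500)n + 9/500)(500n^2 + 7000n + 22500) + (0)
Last nonzero remainder: 500n^2 + 7000n + 22500. Dividing through by 500 gives the monic gcd n^2 + 14n + 45.
Cancel n^2 + 14n + 45 from numerator and denominator to get the reduced form.

(5n^2 − 35n − 220)/(n + 9)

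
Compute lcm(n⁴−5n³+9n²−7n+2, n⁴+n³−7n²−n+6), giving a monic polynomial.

n⁶−n⁵−8n⁴+14n³+n²−13n+6

By polynomial division,
  n⁴−5n³+9n²−7n+2 = (n⁴+n³−7n²−n+6) + (−6n³+16n²−6n−4)
  n⁴+n³−7n²−n+6 = (−(1/6)n−11/18)(−6n³+16n²−6n−4) + ((16/9)n²−(16/3)n+32/9)
  −6n³+16n²−6n−4 = (−(27/8)n−9/8)((16/9)n²−(16/3)n+32/9) + (0)
Last nonzero remainder: (16/9)n²−(16/3)n+32/9. Dividing through by 16/9 gives the monic gcd n²−3n+2.
Then lcm(f, g) = f·g / gcd(f, g); expanding and making the result monic gives the answer.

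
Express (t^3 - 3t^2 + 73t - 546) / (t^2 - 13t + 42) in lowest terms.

(t^2 + 3t + 91)/(t - 7)

Repeated division with remainder:
  t^3 - 3t^2 + 73t - 546 = (t + 10)(t^2 - 13t + 42) + (161t - 966)
  t^2 - 13t + 42 = ((1/161)t - 1/23)(161t - 966) + (0)
Last nonzero remainder: 161t - 966. Dividing through by 161 gives the monic gcd t - 6.
Cancel t - 6 from numerator and denominator to get the reduced form.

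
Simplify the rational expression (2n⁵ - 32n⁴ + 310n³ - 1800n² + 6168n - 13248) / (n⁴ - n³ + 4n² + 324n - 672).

(2n³ - 20n² + 94n - 276)/(n² + 5n - 14)

Euclidean algorithm in ℚ[n]:
  2n⁵ - 32n⁴ + 310n³ - 1800n² + 6168n - 13248 = (2n - 30)(n⁴ - n³ + 4n² + 324n - 672) + (272n³ - 2328n² + 17232n - 33408)
  n⁴ - n³ + 4n² + 324n - 672 = ((1/272)n + 257/9248)(272n³ - 2328n² + 17232n - 33408) + ((6175/1156)n² - (18525/578)n + 74100/289)
  272n³ - 2328n² + 17232n - 33408 = ((314432/6175)n - 804576/6175)((6175/1156)n² - (18525/578)n + 74100/289) + (0)
Last nonzero remainder: (6175/1156)n² - (18525/578)n + 74100/289. Dividing through by 6175/1156 gives the monic gcd n² - 6n + 48.
Cancel n² - 6n + 48 from numerator and denominator to get the reduced form.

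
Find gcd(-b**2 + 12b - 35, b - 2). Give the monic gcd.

1

Apply the Euclidean algorithm:
  -b**2 + 12b - 35 = (-b + 10)(b - 2) + (-15)
  b - 2 = (-(1/15)b + 2/15)(-15) + (0)
The last nonzero remainder is the constant -15, so the polynomials are coprime and gcd = 1.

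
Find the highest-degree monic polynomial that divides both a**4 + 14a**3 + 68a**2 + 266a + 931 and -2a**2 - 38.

Euclidean algorithm in ℚ[a]:
  a**4 + 14a**3 + 68a**2 + 266a + 931 = (-(1/2)a**2 - 7a - 49/2)(-2a**2 - 38) + (0)
Last nonzero remainder: -2a**2 - 38. Dividing through by -2 gives the monic gcd a**2 + 19.

a**2 + 19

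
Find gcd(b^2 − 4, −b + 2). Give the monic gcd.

b − 2

Euclidean algorithm in ℚ[b]:
  b^2 − 4 = (−b − 2)(−b + 2) + (0)
Last nonzero remainder: −b + 2. Dividing through by −1 gives the monic gcd b − 2.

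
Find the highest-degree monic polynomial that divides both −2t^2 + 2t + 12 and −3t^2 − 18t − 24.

Euclidean algorithm in ℚ[t]:
  −2t^2 + 2t + 12 = (2/3)(−3t^2 − 18t − 24) + (14t + 28)
  −3t^2 − 18t − 24 = (−(3/14)t − 6/7)(14t + 28) + (0)
Last nonzero remainder: 14t + 28. Dividing through by 14 gives the monic gcd t + 2.

t + 2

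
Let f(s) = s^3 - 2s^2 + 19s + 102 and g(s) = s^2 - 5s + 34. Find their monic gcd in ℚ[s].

s^2 - 5s + 34

By polynomial division,
  s^3 - 2s^2 + 19s + 102 = (s + 3)(s^2 - 5s + 34) + (0)
The last nonzero remainder s^2 - 5s + 34 is already monic.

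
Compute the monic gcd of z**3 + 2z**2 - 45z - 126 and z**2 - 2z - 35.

z - 7

Apply the Euclidean algorithm:
  z**3 + 2z**2 - 45z - 126 = (z + 4)(z**2 - 2z - 35) + (-2z + 14)
  z**2 - 2z - 35 = (-(1/2)z - 5/2)(-2z + 14) + (0)
Last nonzero remainder: -2z + 14. Dividing through by -2 gives the monic gcd z - 7.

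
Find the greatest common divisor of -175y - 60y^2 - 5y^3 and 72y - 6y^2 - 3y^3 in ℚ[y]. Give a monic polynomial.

y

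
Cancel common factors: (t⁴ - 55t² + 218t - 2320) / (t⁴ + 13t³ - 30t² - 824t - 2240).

(t² - 2t + 29)/(t² + 11t + 28)

Apply the Euclidean algorithm:
  t⁴ - 55t² + 218t - 2320 = (t⁴ + 13t³ - 30t² - 824t - 2240) + (-13t³ - 25t² + 1042t - 80)
  t⁴ + 13t³ - 30t² - 824t - 2240 = (-(1/13)t - 144/169)(-13t³ - 25t² + 1042t - 80) + ((4876/169)t² + (9752/169)t - 390080/169)
  -13t³ - 25t² + 1042t - 80 = (-(2197/4876)t + 169/4876)((4876/169)t² + (9752/169)t - 390080/169) + (0)
Last nonzero remainder: (4876/169)t² + (9752/169)t - 390080/169. Dividing through by 4876/169 gives the monic gcd t² + 2t - 80.
Cancel t² + 2t - 80 from numerator and denominator to get the reduced form.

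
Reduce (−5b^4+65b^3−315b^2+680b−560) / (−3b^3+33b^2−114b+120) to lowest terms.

(5b^3−45b^2+135b−140)/(3b^2−21b+30)

Repeated division with remainder:
  −5b^4+65b^3−315b^2+680b−560 = ((5/3)b−10/3)(−3b^3+33b^2−114b+120) + (−15b^2+100b−160)
  −3b^3+33b^2−114b+120 = ((1/5)b−13/15)(−15b^2+100b−160) + ((14/3)b−56/3)
  −15b^2+100b−160 = (−(45/14)b+60/7)((14/3)b−56/3) + (0)
Last nonzero remainder: (14/3)b−56/3. Dividing through by 14/3 gives the monic gcd b−4.
Cancel b−4 from numerator and denominator to get the reduced form.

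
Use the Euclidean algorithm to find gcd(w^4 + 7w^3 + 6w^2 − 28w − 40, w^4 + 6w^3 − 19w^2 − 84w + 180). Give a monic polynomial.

w^2 + 3w − 10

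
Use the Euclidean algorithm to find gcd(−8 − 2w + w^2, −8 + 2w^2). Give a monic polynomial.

Apply the Euclidean algorithm:
  w^2 − 2w − 8 = (1/2)(2w^2 − 8) + (−2w − 4)
  2w^2 − 8 = (−w + 2)(−2w − 4) + (0)
Last nonzero remainder: −2w − 4. Dividing through by −2 gives the monic gcd w + 2.

2 + w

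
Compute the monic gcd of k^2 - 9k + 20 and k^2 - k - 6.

1

Euclidean algorithm in ℚ[k]:
  k^2 - 9k + 20 = (k^2 - k - 6) + (-8k + 26)
  k^2 - k - 6 = (-(1/8)k - 9/32)(-8k + 26) + (21/16)
  -8k + 26 = (-(128/21)k + 416/21)(21/16) + (0)
The last nonzero remainder is the constant 21/16, so the polynomials are coprime and gcd = 1.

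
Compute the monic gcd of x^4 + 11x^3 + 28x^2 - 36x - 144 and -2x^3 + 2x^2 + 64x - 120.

By polynomial division,
  x^4 + 11x^3 + 28x^2 - 36x - 144 = (-(1/2)x - 6)(-2x^3 + 2x^2 + 64x - 120) + (72x^2 + 288x - 864)
  -2x^3 + 2x^2 + 64x - 120 = (-(1/36)x + 5/36)(72x^2 + 288x - 864) + (0)
Last nonzero remainder: 72x^2 + 288x - 864. Dividing through by 72 gives the monic gcd x^2 + 4x - 12.

x^2 + 4x - 12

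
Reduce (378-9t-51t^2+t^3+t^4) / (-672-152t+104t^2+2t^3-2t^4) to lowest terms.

(9-t^2)/(-16-4t+2t^2)

Apply the Euclidean algorithm:
  t^4+t^3-51t^2-9t+378 = (-1/2)(-2t^4+2t^3+104t^2-152t-672) + (2t^3+t^2-85t+42)
  -2t^4+2t^3+104t^2-152t-672 = (-t+3/2)(2t^3+t^2-85t+42) + ((35/2)t^2+(35/2)t-735)
  2t^3+t^2-85t+42 = ((4/35)t-2/35)((35/2)t^2+(35/2)t-735) + (0)
Last nonzero remainder: (35/2)t^2+(35/2)t-735. Dividing through by 35/2 gives the monic gcd t^2+t-42.
Cancel t^2+t-42 from numerator and denominator to get the reduced form.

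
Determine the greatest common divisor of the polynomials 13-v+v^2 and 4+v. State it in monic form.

Euclidean algorithm in ℚ[v]:
  v^2-v+13 = (v-5)(v+4) + (33)
  v+4 = ((1/33)v+4/33)(33) + (0)
The last nonzero remainder is the constant 33, so the polynomials are coprime and gcd = 1.

1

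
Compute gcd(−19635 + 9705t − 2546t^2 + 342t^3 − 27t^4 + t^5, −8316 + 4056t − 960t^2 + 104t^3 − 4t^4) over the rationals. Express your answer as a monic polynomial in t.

By polynomial division,
  t^5 − 27t^4 + 342t^3 − 2546t^2 + 9705t − 19635 = (−(1/4)t + 1/4)(−4t^4 + 104t^3 − 960t^2 + 4056t − 8316) + (76t^3 − 1292t^2 + 6612t − 17556)
  −4t^4 + 104t^3 − 960t^2 + 4056t − 8316 = (−(1/19)t + 9/19)(76t^3 − 1292t^2 + 6612t − 17556) + (0)
Last nonzero remainder: 76t^3 − 1292t^2 + 6612t − 17556. Dividing through by 76 gives the monic gcd t^3 − 17t^2 + 87t − 231.

−231 + 87t − 17t^2 + t^3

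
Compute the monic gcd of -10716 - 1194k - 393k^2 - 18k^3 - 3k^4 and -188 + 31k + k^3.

47 + 4k + k^2

Euclidean algorithm in ℚ[k]:
  -3k^4 - 18k^3 - 393k^2 - 1194k - 10716 = (-3k - 18)(k^3 + 31k - 188) + (-300k^2 - 1200k - 14100)
  k^3 + 31k - 188 = (-(1/300)k + 1/75)(-300k^2 - 1200k - 14100) + (0)
Last nonzero remainder: -300k^2 - 1200k - 14100. Dividing through by -300 gives the monic gcd k^2 + 4k + 47.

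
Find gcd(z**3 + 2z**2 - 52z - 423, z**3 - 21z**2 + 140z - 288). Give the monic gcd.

z - 9

Repeated division with remainder:
  z**3 + 2z**2 - 52z - 423 = (z**3 - 21z**2 + 140z - 288) + (23z**2 - 192z - 135)
  z**3 - 21z**2 + 140z - 288 = ((1/23)z - 291/529)(23z**2 - 192z - 135) + ((21293/529)z - 191637/529)
  23z**2 - 192z - 135 = ((12167/21293)z + 7935/21293)((21293/529)z - 191637/529) + (0)
Last nonzero remainder: (21293/529)z - 191637/529. Dividing through by 21293/529 gives the monic gcd z - 9.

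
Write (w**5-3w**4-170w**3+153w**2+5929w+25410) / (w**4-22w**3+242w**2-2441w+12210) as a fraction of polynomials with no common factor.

(w**3+18w**2+98w+231)/(w**2-w+111)

Apply the Euclidean algorithm:
  w**5-3w**4-170w**3+153w**2+5929w+25410 = (w+19)(w**4-22w**3+242w**2-2441w+12210) + (6w**3-2004w**2+40098w-206580)
  w**4-22w**3+242w**2-2441w+12210 = ((1/6)w+52)(6w**3-2004w**2+40098w-206580) + (97767w**2-2053107w+10754370)
  6w**3-2004w**2+40098w-206580 = ((2/32589)w-626/32589)(97767w**2-2053107w+10754370) + (0)
Last nonzero remainder: 97767w**2-2053107w+10754370. Dividing through by 97767 gives the monic gcd w**2-21w+110.
Cancel w**2-21w+110 from numerator and denominator to get the reduced form.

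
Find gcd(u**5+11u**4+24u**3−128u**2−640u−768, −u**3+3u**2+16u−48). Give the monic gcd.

Euclidean algorithm in ℚ[u]:
  u**5+11u**4+24u**3−128u**2−640u−768 = (−u**2−14u−82)(−u**3+3u**2+16u−48) + (294u**2−4704)
  −u**3+3u**2+16u−48 = (−(1/294)u+1/98)(294u**2−4704) + (0)
Last nonzero remainder: 294u**2−4704. Dividing through by 294 gives the monic gcd u**2−16.

u**2−16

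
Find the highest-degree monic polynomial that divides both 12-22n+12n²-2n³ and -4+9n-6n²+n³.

-1+n

Euclidean algorithm in ℚ[n]:
  -2n³+12n²-22n+12 = (-2)(n³-6n²+9n-4) + (-4n+4)
  n³-6n²+9n-4 = (-(1/4)n²+(5/4)n-1)(-4n+4) + (0)
Last nonzero remainder: -4n+4. Dividing through by -4 gives the monic gcd n-1.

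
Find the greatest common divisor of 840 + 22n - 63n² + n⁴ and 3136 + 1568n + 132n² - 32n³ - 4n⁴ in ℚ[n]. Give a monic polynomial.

28 + 11n + n²

Euclidean algorithm in ℚ[n]:
  n⁴ - 63n² + 22n + 840 = (-1/4)(-4n⁴ - 32n³ + 132n² + 1568n + 3136) + (-8n³ - 30n² + 414n + 1624)
  -4n⁴ - 32n³ + 132n² + 1568n + 3136 = ((1/2)n + 17/8)(-8n³ - 30n² + 414n + 1624) + (-(45/4)n² - (495/4)n - 315)
  -8n³ - 30n² + 414n + 1624 = ((32/45)n - 232/45)(-(45/4)n² - (495/4)n - 315) + (0)
Last nonzero remainder: -(45/4)n² - (495/4)n - 315. Dividing through by -45/4 gives the monic gcd n² + 11n + 28.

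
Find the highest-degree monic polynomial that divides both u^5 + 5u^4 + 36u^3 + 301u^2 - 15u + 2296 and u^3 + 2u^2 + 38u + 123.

u^2 - u + 41

By polynomial division,
  u^5 + 5u^4 + 36u^3 + 301u^2 - 15u + 2296 = (u^2 + 3u - 8)(u^3 + 2u^2 + 38u + 123) + (80u^2 - 80u + 3280)
  u^3 + 2u^2 + 38u + 123 = ((1/80)u + 3/80)(80u^2 - 80u + 3280) + (0)
Last nonzero remainder: 80u^2 - 80u + 3280. Dividing through by 80 gives the monic gcd u^2 - u + 41.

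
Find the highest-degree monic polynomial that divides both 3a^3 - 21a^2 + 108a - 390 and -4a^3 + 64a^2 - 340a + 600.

a - 5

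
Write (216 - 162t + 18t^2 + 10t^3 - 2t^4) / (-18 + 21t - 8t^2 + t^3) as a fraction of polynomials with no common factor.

(24 - 2t - 2t^2)/(-2 + t)

Repeated division with remainder:
  -2t^4 + 10t^3 + 18t^2 - 162t + 216 = (-2t - 6)(t^3 - 8t^2 + 21t - 18) + (12t^2 - 72t + 108)
  t^3 - 8t^2 + 21t - 18 = ((1/12)t - 1/6)(12t^2 - 72t + 108) + (0)
Last nonzero remainder: 12t^2 - 72t + 108. Dividing through by 12 gives the monic gcd t^2 - 6t + 9.
Cancel t^2 - 6t + 9 from numerator and denominator to get the reduced form.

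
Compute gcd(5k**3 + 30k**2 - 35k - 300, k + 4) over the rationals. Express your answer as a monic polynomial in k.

By polynomial division,
  5k**3 + 30k**2 - 35k - 300 = (5k**2 + 10k - 75)(k + 4) + (0)
The last nonzero remainder k + 4 is already monic.

k + 4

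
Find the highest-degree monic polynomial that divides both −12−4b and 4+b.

Euclidean algorithm in ℚ[b]:
  −4b−12 = (−4)(b+4) + (4)
  b+4 = ((1/4)b+1)(4) + (0)
The last nonzero remainder is the constant 4, so the polynomials are coprime and gcd = 1.

1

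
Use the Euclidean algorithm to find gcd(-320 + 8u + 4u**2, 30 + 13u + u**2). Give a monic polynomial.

Apply the Euclidean algorithm:
  4u**2 + 8u - 320 = (4)(u**2 + 13u + 30) + (-44u - 440)
  u**2 + 13u + 30 = (-(1/44)u - 3/44)(-44u - 440) + (0)
Last nonzero remainder: -44u - 440. Dividing through by -44 gives the monic gcd u + 10.

10 + u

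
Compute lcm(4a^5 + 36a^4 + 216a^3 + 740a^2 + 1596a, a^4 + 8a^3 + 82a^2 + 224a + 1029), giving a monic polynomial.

Repeated division with remainder:
  4a^5 + 36a^4 + 216a^3 + 740a^2 + 1596a = (4a + 4)(a^4 + 8a^3 + 82a^2 + 224a + 1029) + (-144a^3 - 484a^2 - 3416a - 4116)
  a^4 + 8a^3 + 82a^2 + 224a + 1029 = (-(1/144)a - 167/5184)(-144a^3 - 484a^2 - 3416a - 4116) + ((55321/1296)a^2 + (55321/648)a + 387247/432)
  -144a^3 - 484a^2 - 3416a - 4116 = (-(186624/55321)a - 5184/1129)((55321/1296)a^2 + (55321/648)a + 387247/432) + (0)
Last nonzero remainder: (55321/1296)a^2 + (55321/648)a + 387247/432. Dividing through by 55321/1296 gives the monic gcd a^2 + 2a + 21.
Then lcm(f, g) = f·g / gcd(f, g); expanding and making the result monic gives the answer.

a^7 + 15a^6 + 157a^5 + 950a^4 + 4155a^3 + 11459a^2 + 19551a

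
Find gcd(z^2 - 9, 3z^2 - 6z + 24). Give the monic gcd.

1

Repeated division with remainder:
  z^2 - 9 = (1/3)(3z^2 - 6z + 24) + (2z - 17)
  3z^2 - 6z + 24 = ((3/2)z + 39/4)(2z - 17) + (759/4)
  2z - 17 = ((8/759)z - 68/759)(759/4) + (0)
The last nonzero remainder is the constant 759/4, so the polynomials are coprime and gcd = 1.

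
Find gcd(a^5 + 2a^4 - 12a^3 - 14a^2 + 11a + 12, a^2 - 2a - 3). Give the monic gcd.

Apply the Euclidean algorithm:
  a^5 + 2a^4 - 12a^3 - 14a^2 + 11a + 12 = (a^3 + 4a^2 - a - 4)(a^2 - 2a - 3) + (0)
The last nonzero remainder a^2 - 2a - 3 is already monic.

a^2 - 2a - 3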